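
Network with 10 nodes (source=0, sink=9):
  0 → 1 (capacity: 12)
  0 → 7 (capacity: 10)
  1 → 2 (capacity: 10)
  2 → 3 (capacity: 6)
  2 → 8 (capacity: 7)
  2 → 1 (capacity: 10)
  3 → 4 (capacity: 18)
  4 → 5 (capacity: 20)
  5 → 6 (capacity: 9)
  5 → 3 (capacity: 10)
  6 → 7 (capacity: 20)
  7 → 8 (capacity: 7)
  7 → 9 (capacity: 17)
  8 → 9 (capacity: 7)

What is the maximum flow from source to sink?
Maximum flow = 20

Max flow: 20

Flow assignment:
  0 → 1: 10/12
  0 → 7: 10/10
  1 → 2: 10/10
  2 → 3: 3/6
  2 → 8: 7/7
  3 → 4: 3/18
  4 → 5: 3/20
  5 → 6: 3/9
  6 → 7: 3/20
  7 → 9: 13/17
  8 → 9: 7/7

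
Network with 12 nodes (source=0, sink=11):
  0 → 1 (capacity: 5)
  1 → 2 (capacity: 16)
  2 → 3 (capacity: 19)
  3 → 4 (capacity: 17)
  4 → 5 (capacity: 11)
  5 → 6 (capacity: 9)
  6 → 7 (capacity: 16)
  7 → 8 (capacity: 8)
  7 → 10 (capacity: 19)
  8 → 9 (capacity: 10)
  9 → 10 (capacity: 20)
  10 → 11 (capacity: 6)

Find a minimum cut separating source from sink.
Min cut value = 5, edges: (0,1)

Min cut value: 5
Partition: S = [0], T = [1, 2, 3, 4, 5, 6, 7, 8, 9, 10, 11]
Cut edges: (0,1)

By max-flow min-cut theorem, max flow = min cut = 5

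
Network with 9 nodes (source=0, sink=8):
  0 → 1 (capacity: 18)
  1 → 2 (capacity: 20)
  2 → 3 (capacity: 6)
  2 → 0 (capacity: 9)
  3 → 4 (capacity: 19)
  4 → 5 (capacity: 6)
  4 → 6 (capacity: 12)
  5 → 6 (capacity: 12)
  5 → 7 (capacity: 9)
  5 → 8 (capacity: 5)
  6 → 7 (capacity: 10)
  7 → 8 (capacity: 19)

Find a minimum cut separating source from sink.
Min cut value = 6, edges: (2,3)

Min cut value: 6
Partition: S = [0, 1, 2], T = [3, 4, 5, 6, 7, 8]
Cut edges: (2,3)

By max-flow min-cut theorem, max flow = min cut = 6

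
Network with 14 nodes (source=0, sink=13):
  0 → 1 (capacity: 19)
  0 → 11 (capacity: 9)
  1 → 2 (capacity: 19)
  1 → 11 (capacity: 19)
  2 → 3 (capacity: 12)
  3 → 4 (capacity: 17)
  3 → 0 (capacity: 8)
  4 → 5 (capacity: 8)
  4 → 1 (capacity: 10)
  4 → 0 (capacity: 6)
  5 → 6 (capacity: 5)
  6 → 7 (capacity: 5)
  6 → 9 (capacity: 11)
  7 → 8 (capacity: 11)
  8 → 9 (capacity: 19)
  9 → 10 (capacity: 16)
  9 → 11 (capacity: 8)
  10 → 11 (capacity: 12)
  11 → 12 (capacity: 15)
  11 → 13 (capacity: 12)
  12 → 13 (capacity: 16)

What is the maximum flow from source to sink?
Maximum flow = 27

Max flow: 27

Flow assignment:
  0 → 1: 19/19
  0 → 11: 8/9
  1 → 2: 1/19
  1 → 11: 18/19
  2 → 3: 1/12
  3 → 4: 1/17
  4 → 5: 1/8
  5 → 6: 1/5
  6 → 9: 1/11
  9 → 10: 1/16
  10 → 11: 1/12
  11 → 12: 15/15
  11 → 13: 12/12
  12 → 13: 15/16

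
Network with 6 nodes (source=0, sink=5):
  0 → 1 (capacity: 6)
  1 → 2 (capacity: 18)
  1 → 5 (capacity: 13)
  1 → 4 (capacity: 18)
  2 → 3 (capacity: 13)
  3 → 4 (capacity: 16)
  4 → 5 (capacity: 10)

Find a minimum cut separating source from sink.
Min cut value = 6, edges: (0,1)

Min cut value: 6
Partition: S = [0], T = [1, 2, 3, 4, 5]
Cut edges: (0,1)

By max-flow min-cut theorem, max flow = min cut = 6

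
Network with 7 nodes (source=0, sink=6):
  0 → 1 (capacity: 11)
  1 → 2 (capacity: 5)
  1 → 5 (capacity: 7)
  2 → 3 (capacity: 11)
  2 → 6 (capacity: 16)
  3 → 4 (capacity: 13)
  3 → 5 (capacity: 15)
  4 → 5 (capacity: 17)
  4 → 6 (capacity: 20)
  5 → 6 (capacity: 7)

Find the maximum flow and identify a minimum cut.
Max flow = 11, Min cut edges: (0,1)

Maximum flow: 11
Minimum cut: (0,1)
Partition: S = [0], T = [1, 2, 3, 4, 5, 6]

Max-flow min-cut theorem verified: both equal 11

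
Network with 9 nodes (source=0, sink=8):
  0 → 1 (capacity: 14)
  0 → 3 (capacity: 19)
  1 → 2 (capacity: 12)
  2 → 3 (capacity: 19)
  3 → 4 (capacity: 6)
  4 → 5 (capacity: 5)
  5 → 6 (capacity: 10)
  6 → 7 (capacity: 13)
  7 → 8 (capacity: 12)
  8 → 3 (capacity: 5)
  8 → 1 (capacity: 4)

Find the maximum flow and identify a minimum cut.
Max flow = 5, Min cut edges: (4,5)

Maximum flow: 5
Minimum cut: (4,5)
Partition: S = [0, 1, 2, 3, 4], T = [5, 6, 7, 8]

Max-flow min-cut theorem verified: both equal 5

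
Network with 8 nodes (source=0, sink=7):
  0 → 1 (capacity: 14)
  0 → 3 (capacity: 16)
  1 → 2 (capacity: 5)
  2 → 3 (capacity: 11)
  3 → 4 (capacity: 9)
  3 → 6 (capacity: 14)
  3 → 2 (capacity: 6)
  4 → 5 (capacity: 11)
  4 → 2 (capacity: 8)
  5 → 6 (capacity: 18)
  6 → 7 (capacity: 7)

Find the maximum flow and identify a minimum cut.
Max flow = 7, Min cut edges: (6,7)

Maximum flow: 7
Minimum cut: (6,7)
Partition: S = [0, 1, 2, 3, 4, 5, 6], T = [7]

Max-flow min-cut theorem verified: both equal 7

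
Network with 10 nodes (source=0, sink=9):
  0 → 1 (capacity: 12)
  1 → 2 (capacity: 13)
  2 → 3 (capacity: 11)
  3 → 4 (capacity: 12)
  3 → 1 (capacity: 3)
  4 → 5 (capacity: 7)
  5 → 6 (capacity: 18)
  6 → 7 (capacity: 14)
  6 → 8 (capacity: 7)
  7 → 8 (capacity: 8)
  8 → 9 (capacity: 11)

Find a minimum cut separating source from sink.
Min cut value = 7, edges: (4,5)

Min cut value: 7
Partition: S = [0, 1, 2, 3, 4], T = [5, 6, 7, 8, 9]
Cut edges: (4,5)

By max-flow min-cut theorem, max flow = min cut = 7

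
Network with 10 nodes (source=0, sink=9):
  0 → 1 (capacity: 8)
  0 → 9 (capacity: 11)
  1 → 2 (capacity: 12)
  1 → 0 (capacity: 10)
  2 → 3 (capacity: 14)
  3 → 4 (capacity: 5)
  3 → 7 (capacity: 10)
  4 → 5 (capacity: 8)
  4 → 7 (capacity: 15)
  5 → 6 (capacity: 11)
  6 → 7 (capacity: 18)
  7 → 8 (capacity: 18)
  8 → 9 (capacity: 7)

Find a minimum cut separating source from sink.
Min cut value = 18, edges: (0,9), (8,9)

Min cut value: 18
Partition: S = [0, 1, 2, 3, 4, 5, 6, 7, 8], T = [9]
Cut edges: (0,9), (8,9)

By max-flow min-cut theorem, max flow = min cut = 18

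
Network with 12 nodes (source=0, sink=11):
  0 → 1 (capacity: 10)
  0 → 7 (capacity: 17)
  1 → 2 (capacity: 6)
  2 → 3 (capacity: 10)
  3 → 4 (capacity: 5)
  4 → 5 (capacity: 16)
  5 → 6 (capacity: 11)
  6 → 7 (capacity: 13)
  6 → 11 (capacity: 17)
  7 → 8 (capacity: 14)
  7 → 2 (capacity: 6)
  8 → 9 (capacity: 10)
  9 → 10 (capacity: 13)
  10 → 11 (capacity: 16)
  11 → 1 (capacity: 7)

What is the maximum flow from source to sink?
Maximum flow = 15

Max flow: 15

Flow assignment:
  0 → 7: 15/17
  2 → 3: 5/10
  3 → 4: 5/5
  4 → 5: 5/16
  5 → 6: 5/11
  6 → 11: 5/17
  7 → 8: 10/14
  7 → 2: 5/6
  8 → 9: 10/10
  9 → 10: 10/13
  10 → 11: 10/16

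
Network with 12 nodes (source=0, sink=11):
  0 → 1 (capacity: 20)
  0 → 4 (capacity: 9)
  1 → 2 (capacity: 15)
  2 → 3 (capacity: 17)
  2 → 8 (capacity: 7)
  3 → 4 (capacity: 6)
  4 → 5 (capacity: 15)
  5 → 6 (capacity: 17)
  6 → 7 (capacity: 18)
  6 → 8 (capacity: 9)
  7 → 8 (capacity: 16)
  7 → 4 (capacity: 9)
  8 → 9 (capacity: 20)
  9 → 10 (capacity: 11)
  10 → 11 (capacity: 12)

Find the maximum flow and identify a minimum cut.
Max flow = 11, Min cut edges: (9,10)

Maximum flow: 11
Minimum cut: (9,10)
Partition: S = [0, 1, 2, 3, 4, 5, 6, 7, 8, 9], T = [10, 11]

Max-flow min-cut theorem verified: both equal 11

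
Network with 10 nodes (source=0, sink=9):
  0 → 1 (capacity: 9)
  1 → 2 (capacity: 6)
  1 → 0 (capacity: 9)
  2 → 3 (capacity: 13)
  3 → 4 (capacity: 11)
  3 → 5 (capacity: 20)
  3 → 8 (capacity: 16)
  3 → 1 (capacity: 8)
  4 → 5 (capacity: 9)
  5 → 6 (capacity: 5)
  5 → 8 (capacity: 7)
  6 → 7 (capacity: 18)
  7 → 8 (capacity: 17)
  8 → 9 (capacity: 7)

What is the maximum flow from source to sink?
Maximum flow = 6

Max flow: 6

Flow assignment:
  0 → 1: 6/9
  1 → 2: 6/6
  2 → 3: 6/13
  3 → 8: 6/16
  8 → 9: 6/7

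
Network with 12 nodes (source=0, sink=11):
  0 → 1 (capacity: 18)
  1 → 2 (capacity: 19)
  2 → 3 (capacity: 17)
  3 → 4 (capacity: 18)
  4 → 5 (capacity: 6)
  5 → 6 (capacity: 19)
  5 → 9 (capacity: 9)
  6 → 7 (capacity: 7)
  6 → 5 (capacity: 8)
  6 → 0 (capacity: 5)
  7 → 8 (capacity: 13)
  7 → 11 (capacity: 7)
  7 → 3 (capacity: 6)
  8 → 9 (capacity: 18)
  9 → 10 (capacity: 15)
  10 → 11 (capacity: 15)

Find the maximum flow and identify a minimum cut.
Max flow = 6, Min cut edges: (4,5)

Maximum flow: 6
Minimum cut: (4,5)
Partition: S = [0, 1, 2, 3, 4], T = [5, 6, 7, 8, 9, 10, 11]

Max-flow min-cut theorem verified: both equal 6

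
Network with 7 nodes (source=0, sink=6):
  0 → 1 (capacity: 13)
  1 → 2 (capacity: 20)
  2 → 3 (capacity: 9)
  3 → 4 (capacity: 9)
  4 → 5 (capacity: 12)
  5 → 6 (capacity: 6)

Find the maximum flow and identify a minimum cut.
Max flow = 6, Min cut edges: (5,6)

Maximum flow: 6
Minimum cut: (5,6)
Partition: S = [0, 1, 2, 3, 4, 5], T = [6]

Max-flow min-cut theorem verified: both equal 6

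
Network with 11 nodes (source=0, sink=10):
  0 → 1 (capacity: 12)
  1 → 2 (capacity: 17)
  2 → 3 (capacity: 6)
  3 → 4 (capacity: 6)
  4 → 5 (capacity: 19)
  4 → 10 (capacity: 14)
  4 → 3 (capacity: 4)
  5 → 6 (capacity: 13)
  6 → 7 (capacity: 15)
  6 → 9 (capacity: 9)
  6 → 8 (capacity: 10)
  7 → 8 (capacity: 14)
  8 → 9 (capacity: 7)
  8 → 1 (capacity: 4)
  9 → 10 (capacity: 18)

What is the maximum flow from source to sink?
Maximum flow = 6

Max flow: 6

Flow assignment:
  0 → 1: 6/12
  1 → 2: 6/17
  2 → 3: 6/6
  3 → 4: 6/6
  4 → 10: 6/14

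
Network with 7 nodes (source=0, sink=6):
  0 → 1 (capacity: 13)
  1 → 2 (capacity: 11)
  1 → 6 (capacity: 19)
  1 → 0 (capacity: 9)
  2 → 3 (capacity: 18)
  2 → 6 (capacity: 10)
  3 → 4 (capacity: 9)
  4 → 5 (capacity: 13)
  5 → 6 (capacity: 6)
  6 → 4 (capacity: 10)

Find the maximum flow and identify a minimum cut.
Max flow = 13, Min cut edges: (0,1)

Maximum flow: 13
Minimum cut: (0,1)
Partition: S = [0], T = [1, 2, 3, 4, 5, 6]

Max-flow min-cut theorem verified: both equal 13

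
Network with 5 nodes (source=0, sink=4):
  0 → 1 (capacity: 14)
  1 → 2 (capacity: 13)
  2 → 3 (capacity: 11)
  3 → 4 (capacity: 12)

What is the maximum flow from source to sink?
Maximum flow = 11

Max flow: 11

Flow assignment:
  0 → 1: 11/14
  1 → 2: 11/13
  2 → 3: 11/11
  3 → 4: 11/12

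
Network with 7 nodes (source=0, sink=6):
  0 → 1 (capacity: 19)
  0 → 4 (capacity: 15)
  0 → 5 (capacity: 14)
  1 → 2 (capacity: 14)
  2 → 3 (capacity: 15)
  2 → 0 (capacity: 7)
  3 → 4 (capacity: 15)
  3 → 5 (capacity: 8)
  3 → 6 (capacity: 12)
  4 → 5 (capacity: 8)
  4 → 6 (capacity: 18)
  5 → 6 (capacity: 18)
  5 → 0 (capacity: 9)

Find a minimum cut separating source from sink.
Min cut value = 43, edges: (0,4), (0,5), (1,2)

Min cut value: 43
Partition: S = [0, 1], T = [2, 3, 4, 5, 6]
Cut edges: (0,4), (0,5), (1,2)

By max-flow min-cut theorem, max flow = min cut = 43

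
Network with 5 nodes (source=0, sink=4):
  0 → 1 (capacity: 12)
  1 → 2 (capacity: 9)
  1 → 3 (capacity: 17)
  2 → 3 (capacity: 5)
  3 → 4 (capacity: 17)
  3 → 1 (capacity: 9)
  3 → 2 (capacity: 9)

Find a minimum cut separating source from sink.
Min cut value = 12, edges: (0,1)

Min cut value: 12
Partition: S = [0], T = [1, 2, 3, 4]
Cut edges: (0,1)

By max-flow min-cut theorem, max flow = min cut = 12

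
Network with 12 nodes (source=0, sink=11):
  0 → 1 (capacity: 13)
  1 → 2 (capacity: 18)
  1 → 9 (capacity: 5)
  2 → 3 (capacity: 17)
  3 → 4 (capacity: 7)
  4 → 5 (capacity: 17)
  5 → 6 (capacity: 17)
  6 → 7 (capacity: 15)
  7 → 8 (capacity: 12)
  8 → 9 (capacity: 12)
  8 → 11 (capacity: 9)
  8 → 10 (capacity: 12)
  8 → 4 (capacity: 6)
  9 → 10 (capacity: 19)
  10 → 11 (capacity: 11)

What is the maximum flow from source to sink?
Maximum flow = 12

Max flow: 12

Flow assignment:
  0 → 1: 12/13
  1 → 2: 7/18
  1 → 9: 5/5
  2 → 3: 7/17
  3 → 4: 7/7
  4 → 5: 7/17
  5 → 6: 7/17
  6 → 7: 7/15
  7 → 8: 7/12
  8 → 11: 7/9
  9 → 10: 5/19
  10 → 11: 5/11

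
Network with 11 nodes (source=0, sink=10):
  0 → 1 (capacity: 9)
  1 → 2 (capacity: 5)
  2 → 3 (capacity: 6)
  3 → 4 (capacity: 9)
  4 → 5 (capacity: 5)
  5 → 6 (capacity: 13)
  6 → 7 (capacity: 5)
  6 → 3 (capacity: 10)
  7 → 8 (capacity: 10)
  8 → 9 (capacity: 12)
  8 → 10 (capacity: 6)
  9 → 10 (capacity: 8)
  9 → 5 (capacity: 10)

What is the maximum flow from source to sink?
Maximum flow = 5

Max flow: 5

Flow assignment:
  0 → 1: 5/9
  1 → 2: 5/5
  2 → 3: 5/6
  3 → 4: 5/9
  4 → 5: 5/5
  5 → 6: 5/13
  6 → 7: 5/5
  7 → 8: 5/10
  8 → 10: 5/6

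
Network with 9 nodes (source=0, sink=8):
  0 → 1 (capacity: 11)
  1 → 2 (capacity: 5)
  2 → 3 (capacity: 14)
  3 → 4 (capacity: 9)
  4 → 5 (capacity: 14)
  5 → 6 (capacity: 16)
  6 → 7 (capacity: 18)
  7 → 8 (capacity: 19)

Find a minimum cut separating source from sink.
Min cut value = 5, edges: (1,2)

Min cut value: 5
Partition: S = [0, 1], T = [2, 3, 4, 5, 6, 7, 8]
Cut edges: (1,2)

By max-flow min-cut theorem, max flow = min cut = 5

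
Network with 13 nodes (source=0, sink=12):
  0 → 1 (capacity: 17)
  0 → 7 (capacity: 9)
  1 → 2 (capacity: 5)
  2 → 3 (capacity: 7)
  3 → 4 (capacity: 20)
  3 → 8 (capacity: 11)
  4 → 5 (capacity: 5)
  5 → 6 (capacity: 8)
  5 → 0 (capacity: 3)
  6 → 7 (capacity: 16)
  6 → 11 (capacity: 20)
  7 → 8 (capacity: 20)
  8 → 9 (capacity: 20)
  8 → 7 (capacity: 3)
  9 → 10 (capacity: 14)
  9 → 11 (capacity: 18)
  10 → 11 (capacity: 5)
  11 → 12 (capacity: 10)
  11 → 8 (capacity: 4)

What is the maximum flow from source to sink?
Maximum flow = 10

Max flow: 10

Flow assignment:
  0 → 1: 5/17
  0 → 7: 5/9
  1 → 2: 5/5
  2 → 3: 5/7
  3 → 8: 5/11
  7 → 8: 5/20
  8 → 9: 10/20
  9 → 11: 10/18
  11 → 12: 10/10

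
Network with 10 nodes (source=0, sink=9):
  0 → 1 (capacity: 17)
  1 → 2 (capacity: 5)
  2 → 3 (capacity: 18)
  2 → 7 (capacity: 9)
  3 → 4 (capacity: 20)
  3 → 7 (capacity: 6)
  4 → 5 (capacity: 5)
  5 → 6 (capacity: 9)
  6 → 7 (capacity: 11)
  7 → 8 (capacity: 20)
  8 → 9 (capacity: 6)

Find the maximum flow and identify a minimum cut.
Max flow = 5, Min cut edges: (1,2)

Maximum flow: 5
Minimum cut: (1,2)
Partition: S = [0, 1], T = [2, 3, 4, 5, 6, 7, 8, 9]

Max-flow min-cut theorem verified: both equal 5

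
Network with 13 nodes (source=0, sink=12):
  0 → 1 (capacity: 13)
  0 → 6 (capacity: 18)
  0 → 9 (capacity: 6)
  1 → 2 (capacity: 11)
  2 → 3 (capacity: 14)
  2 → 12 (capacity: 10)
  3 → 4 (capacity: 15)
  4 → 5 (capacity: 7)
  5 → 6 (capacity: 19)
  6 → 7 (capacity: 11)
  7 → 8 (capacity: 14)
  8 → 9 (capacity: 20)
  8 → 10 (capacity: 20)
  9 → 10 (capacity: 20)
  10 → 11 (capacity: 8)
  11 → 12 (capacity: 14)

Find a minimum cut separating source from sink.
Min cut value = 18, edges: (2,12), (10,11)

Min cut value: 18
Partition: S = [0, 1, 2, 3, 4, 5, 6, 7, 8, 9, 10], T = [11, 12]
Cut edges: (2,12), (10,11)

By max-flow min-cut theorem, max flow = min cut = 18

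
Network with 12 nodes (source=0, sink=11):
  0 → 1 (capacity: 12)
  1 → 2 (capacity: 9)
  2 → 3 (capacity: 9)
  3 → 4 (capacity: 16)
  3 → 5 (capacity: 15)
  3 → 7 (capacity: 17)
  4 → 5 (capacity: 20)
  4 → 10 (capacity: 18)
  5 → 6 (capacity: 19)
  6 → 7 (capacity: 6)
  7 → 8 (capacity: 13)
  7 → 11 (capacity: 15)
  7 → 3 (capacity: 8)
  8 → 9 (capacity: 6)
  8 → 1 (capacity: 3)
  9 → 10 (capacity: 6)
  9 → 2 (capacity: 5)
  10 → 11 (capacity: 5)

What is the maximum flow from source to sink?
Maximum flow = 9

Max flow: 9

Flow assignment:
  0 → 1: 9/12
  1 → 2: 9/9
  2 → 3: 9/9
  3 → 7: 9/17
  7 → 11: 9/15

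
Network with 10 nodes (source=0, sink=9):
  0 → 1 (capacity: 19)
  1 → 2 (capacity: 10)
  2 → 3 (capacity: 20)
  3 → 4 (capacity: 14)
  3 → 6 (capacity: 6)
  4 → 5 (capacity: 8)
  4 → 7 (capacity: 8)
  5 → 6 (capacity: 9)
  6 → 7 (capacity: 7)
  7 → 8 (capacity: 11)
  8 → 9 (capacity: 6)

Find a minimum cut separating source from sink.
Min cut value = 6, edges: (8,9)

Min cut value: 6
Partition: S = [0, 1, 2, 3, 4, 5, 6, 7, 8], T = [9]
Cut edges: (8,9)

By max-flow min-cut theorem, max flow = min cut = 6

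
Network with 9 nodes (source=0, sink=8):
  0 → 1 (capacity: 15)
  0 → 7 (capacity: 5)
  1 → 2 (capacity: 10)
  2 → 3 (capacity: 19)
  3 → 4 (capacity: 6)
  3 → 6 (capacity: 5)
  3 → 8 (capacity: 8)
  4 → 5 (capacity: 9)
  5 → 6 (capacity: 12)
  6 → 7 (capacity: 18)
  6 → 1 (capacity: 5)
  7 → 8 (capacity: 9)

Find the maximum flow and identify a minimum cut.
Max flow = 15, Min cut edges: (0,7), (1,2)

Maximum flow: 15
Minimum cut: (0,7), (1,2)
Partition: S = [0, 1], T = [2, 3, 4, 5, 6, 7, 8]

Max-flow min-cut theorem verified: both equal 15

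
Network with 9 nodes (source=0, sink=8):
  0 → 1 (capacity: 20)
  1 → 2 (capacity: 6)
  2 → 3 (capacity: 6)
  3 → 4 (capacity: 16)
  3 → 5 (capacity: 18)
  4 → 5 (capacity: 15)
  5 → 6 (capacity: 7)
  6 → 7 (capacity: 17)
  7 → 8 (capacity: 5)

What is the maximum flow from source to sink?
Maximum flow = 5

Max flow: 5

Flow assignment:
  0 → 1: 5/20
  1 → 2: 5/6
  2 → 3: 5/6
  3 → 5: 5/18
  5 → 6: 5/7
  6 → 7: 5/17
  7 → 8: 5/5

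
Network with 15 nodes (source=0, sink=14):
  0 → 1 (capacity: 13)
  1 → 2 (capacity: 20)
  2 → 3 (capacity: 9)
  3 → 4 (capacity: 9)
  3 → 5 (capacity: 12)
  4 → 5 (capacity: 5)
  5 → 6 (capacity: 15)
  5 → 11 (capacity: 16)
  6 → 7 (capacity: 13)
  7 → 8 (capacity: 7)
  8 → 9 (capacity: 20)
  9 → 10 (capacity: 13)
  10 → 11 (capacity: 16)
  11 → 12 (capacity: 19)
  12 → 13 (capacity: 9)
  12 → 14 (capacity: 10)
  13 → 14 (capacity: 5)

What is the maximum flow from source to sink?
Maximum flow = 9

Max flow: 9

Flow assignment:
  0 → 1: 9/13
  1 → 2: 9/20
  2 → 3: 9/9
  3 → 5: 9/12
  5 → 11: 9/16
  11 → 12: 9/19
  12 → 14: 9/10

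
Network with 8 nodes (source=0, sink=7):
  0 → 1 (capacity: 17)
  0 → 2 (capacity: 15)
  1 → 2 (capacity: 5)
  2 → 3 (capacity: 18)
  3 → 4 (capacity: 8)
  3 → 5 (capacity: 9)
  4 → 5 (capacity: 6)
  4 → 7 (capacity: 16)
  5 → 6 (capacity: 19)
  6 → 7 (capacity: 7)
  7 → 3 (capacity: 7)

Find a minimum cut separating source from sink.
Min cut value = 15, edges: (3,4), (6,7)

Min cut value: 15
Partition: S = [0, 1, 2, 3, 5, 6], T = [4, 7]
Cut edges: (3,4), (6,7)

By max-flow min-cut theorem, max flow = min cut = 15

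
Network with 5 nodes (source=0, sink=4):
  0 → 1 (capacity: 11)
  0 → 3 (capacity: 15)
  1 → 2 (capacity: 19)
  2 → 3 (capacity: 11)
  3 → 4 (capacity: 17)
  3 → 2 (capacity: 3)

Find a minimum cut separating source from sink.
Min cut value = 17, edges: (3,4)

Min cut value: 17
Partition: S = [0, 1, 2, 3], T = [4]
Cut edges: (3,4)

By max-flow min-cut theorem, max flow = min cut = 17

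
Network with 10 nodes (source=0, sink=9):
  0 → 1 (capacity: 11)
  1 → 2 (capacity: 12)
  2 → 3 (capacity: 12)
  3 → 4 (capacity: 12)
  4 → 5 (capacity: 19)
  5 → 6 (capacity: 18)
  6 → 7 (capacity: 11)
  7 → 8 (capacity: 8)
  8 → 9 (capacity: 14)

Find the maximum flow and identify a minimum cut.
Max flow = 8, Min cut edges: (7,8)

Maximum flow: 8
Minimum cut: (7,8)
Partition: S = [0, 1, 2, 3, 4, 5, 6, 7], T = [8, 9]

Max-flow min-cut theorem verified: both equal 8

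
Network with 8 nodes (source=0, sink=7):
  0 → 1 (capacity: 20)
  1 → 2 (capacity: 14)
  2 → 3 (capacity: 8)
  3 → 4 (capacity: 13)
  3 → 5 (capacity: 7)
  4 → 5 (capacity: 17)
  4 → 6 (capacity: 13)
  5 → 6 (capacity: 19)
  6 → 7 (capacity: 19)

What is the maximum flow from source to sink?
Maximum flow = 8

Max flow: 8

Flow assignment:
  0 → 1: 8/20
  1 → 2: 8/14
  2 → 3: 8/8
  3 → 4: 8/13
  4 → 6: 8/13
  6 → 7: 8/19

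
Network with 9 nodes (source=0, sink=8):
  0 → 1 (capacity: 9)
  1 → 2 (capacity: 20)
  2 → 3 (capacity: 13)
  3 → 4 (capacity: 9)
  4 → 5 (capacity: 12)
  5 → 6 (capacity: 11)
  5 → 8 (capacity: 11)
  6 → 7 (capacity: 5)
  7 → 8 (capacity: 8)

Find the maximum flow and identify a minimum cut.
Max flow = 9, Min cut edges: (3,4)

Maximum flow: 9
Minimum cut: (3,4)
Partition: S = [0, 1, 2, 3], T = [4, 5, 6, 7, 8]

Max-flow min-cut theorem verified: both equal 9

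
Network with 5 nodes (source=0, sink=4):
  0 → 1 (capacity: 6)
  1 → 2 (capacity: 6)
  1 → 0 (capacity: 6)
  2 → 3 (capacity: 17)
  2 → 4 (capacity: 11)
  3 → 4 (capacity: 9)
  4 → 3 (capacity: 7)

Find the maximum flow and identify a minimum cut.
Max flow = 6, Min cut edges: (1,2)

Maximum flow: 6
Minimum cut: (1,2)
Partition: S = [0, 1], T = [2, 3, 4]

Max-flow min-cut theorem verified: both equal 6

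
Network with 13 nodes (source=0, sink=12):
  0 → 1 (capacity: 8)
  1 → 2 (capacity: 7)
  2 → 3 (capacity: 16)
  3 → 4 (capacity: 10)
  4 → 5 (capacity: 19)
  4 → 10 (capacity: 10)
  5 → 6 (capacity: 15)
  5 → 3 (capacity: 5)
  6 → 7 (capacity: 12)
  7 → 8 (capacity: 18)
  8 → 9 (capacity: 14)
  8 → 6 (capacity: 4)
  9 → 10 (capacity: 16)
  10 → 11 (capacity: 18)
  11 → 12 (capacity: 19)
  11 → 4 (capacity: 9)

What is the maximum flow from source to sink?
Maximum flow = 7

Max flow: 7

Flow assignment:
  0 → 1: 7/8
  1 → 2: 7/7
  2 → 3: 7/16
  3 → 4: 7/10
  4 → 10: 7/10
  10 → 11: 7/18
  11 → 12: 7/19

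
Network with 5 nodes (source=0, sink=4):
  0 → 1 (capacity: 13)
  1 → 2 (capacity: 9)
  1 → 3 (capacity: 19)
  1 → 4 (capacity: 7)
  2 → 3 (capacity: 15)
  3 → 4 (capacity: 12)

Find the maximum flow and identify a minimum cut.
Max flow = 13, Min cut edges: (0,1)

Maximum flow: 13
Minimum cut: (0,1)
Partition: S = [0], T = [1, 2, 3, 4]

Max-flow min-cut theorem verified: both equal 13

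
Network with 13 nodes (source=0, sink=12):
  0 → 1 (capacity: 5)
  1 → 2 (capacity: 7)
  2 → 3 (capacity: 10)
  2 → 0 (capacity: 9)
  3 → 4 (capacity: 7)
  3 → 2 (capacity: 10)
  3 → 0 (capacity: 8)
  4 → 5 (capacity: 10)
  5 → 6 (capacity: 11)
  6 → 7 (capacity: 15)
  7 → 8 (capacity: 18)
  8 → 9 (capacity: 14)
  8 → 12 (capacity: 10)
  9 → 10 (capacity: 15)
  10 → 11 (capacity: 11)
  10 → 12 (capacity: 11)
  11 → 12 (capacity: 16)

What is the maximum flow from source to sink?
Maximum flow = 5

Max flow: 5

Flow assignment:
  0 → 1: 5/5
  1 → 2: 5/7
  2 → 3: 5/10
  3 → 4: 5/7
  4 → 5: 5/10
  5 → 6: 5/11
  6 → 7: 5/15
  7 → 8: 5/18
  8 → 12: 5/10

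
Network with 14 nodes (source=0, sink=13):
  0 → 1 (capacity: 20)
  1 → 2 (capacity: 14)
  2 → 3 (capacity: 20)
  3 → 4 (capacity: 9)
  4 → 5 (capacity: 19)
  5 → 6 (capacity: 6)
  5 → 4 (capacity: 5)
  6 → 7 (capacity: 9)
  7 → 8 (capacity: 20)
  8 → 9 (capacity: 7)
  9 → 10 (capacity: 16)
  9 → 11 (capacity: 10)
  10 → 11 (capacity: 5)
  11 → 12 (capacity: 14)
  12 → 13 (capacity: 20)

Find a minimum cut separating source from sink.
Min cut value = 6, edges: (5,6)

Min cut value: 6
Partition: S = [0, 1, 2, 3, 4, 5], T = [6, 7, 8, 9, 10, 11, 12, 13]
Cut edges: (5,6)

By max-flow min-cut theorem, max flow = min cut = 6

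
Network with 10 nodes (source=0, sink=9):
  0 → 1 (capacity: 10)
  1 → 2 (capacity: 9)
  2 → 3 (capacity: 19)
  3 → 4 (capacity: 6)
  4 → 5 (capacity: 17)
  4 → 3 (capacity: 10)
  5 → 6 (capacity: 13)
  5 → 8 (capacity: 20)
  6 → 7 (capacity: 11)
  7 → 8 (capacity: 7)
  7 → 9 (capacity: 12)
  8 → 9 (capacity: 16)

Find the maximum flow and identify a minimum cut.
Max flow = 6, Min cut edges: (3,4)

Maximum flow: 6
Minimum cut: (3,4)
Partition: S = [0, 1, 2, 3], T = [4, 5, 6, 7, 8, 9]

Max-flow min-cut theorem verified: both equal 6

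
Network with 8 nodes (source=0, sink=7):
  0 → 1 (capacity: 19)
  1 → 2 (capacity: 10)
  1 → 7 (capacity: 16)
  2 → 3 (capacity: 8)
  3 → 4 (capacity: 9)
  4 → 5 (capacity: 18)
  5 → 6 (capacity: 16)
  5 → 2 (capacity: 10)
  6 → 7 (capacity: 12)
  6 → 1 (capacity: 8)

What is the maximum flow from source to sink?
Maximum flow = 19

Max flow: 19

Flow assignment:
  0 → 1: 19/19
  1 → 2: 3/10
  1 → 7: 16/16
  2 → 3: 3/8
  3 → 4: 3/9
  4 → 5: 3/18
  5 → 6: 3/16
  6 → 7: 3/12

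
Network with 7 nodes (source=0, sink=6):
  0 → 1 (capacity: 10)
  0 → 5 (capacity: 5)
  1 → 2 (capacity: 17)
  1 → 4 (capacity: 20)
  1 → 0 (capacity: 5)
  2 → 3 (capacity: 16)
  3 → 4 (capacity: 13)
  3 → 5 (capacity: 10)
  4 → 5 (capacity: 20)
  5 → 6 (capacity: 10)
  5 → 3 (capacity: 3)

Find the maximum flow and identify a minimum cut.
Max flow = 10, Min cut edges: (5,6)

Maximum flow: 10
Minimum cut: (5,6)
Partition: S = [0, 1, 2, 3, 4, 5], T = [6]

Max-flow min-cut theorem verified: both equal 10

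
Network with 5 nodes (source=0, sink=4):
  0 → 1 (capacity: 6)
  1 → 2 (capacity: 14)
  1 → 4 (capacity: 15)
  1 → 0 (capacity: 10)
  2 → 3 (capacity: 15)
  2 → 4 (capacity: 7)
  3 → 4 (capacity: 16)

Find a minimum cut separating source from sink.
Min cut value = 6, edges: (0,1)

Min cut value: 6
Partition: S = [0], T = [1, 2, 3, 4]
Cut edges: (0,1)

By max-flow min-cut theorem, max flow = min cut = 6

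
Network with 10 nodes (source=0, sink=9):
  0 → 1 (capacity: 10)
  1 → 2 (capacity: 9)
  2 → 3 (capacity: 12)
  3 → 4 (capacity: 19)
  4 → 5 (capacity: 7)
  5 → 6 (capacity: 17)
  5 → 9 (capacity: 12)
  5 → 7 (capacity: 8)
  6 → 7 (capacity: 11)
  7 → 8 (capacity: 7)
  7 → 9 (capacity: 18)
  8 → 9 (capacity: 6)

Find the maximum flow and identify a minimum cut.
Max flow = 7, Min cut edges: (4,5)

Maximum flow: 7
Minimum cut: (4,5)
Partition: S = [0, 1, 2, 3, 4], T = [5, 6, 7, 8, 9]

Max-flow min-cut theorem verified: both equal 7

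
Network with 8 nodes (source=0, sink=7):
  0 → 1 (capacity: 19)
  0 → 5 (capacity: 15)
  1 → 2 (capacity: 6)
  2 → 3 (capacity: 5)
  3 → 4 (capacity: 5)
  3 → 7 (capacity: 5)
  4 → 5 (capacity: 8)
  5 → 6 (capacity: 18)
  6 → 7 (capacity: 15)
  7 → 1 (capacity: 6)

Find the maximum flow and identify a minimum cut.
Max flow = 20, Min cut edges: (3,7), (6,7)

Maximum flow: 20
Minimum cut: (3,7), (6,7)
Partition: S = [0, 1, 2, 3, 4, 5, 6], T = [7]

Max-flow min-cut theorem verified: both equal 20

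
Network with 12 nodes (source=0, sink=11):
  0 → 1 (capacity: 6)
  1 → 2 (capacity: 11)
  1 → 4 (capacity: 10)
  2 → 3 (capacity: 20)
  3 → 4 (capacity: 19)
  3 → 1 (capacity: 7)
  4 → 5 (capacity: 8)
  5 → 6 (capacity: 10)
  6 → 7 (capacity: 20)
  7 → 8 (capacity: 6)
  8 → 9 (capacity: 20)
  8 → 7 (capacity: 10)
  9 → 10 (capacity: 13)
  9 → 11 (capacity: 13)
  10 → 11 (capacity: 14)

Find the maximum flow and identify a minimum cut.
Max flow = 6, Min cut edges: (7,8)

Maximum flow: 6
Minimum cut: (7,8)
Partition: S = [0, 1, 2, 3, 4, 5, 6, 7], T = [8, 9, 10, 11]

Max-flow min-cut theorem verified: both equal 6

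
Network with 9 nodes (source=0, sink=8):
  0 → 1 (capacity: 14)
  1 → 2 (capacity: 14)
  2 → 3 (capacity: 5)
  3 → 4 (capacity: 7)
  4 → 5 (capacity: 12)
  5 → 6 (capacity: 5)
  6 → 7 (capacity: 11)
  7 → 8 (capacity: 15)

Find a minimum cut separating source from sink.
Min cut value = 5, edges: (5,6)

Min cut value: 5
Partition: S = [0, 1, 2, 3, 4, 5], T = [6, 7, 8]
Cut edges: (5,6)

By max-flow min-cut theorem, max flow = min cut = 5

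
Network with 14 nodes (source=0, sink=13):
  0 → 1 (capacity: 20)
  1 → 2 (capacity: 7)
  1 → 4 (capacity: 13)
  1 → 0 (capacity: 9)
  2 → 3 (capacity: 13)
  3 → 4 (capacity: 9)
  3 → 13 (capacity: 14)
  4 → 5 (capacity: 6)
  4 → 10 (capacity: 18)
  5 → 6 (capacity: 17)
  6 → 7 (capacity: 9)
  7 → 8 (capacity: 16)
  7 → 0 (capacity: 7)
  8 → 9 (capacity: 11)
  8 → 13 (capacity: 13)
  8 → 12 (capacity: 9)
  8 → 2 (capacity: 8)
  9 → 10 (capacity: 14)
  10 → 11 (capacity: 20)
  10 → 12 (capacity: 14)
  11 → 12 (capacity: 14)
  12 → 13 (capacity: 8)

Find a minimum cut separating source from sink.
Min cut value = 20, edges: (1,2), (1,4)

Min cut value: 20
Partition: S = [0, 1], T = [2, 3, 4, 5, 6, 7, 8, 9, 10, 11, 12, 13]
Cut edges: (1,2), (1,4)

By max-flow min-cut theorem, max flow = min cut = 20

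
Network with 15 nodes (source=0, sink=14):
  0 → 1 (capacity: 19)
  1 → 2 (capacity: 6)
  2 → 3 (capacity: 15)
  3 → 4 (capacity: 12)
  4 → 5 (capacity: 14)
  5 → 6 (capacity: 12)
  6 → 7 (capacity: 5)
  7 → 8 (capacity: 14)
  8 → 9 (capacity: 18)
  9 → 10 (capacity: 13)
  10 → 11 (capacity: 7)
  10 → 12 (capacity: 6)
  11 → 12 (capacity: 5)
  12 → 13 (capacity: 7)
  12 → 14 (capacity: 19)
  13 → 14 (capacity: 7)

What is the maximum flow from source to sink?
Maximum flow = 5

Max flow: 5

Flow assignment:
  0 → 1: 5/19
  1 → 2: 5/6
  2 → 3: 5/15
  3 → 4: 5/12
  4 → 5: 5/14
  5 → 6: 5/12
  6 → 7: 5/5
  7 → 8: 5/14
  8 → 9: 5/18
  9 → 10: 5/13
  10 → 12: 5/6
  12 → 14: 5/19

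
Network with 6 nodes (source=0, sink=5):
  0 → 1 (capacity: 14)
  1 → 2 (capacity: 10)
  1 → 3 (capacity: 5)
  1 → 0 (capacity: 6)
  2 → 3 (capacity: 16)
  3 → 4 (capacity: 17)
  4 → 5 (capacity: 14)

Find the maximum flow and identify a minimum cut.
Max flow = 14, Min cut edges: (4,5)

Maximum flow: 14
Minimum cut: (4,5)
Partition: S = [0, 1, 2, 3, 4], T = [5]

Max-flow min-cut theorem verified: both equal 14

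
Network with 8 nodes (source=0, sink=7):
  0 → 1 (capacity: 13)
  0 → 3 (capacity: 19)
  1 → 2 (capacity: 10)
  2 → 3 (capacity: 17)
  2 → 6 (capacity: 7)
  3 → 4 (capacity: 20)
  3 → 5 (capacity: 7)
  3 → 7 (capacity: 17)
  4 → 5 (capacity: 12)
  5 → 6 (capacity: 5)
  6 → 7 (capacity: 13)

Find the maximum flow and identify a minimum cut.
Max flow = 29, Min cut edges: (2,6), (3,7), (5,6)

Maximum flow: 29
Minimum cut: (2,6), (3,7), (5,6)
Partition: S = [0, 1, 2, 3, 4, 5], T = [6, 7]

Max-flow min-cut theorem verified: both equal 29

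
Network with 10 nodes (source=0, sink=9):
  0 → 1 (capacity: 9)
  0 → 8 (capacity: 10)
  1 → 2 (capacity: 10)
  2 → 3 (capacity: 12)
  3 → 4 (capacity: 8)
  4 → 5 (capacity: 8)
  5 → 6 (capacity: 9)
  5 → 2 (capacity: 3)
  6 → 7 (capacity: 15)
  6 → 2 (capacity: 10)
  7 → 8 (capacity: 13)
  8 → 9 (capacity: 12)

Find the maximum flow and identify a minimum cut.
Max flow = 12, Min cut edges: (8,9)

Maximum flow: 12
Minimum cut: (8,9)
Partition: S = [0, 1, 2, 3, 4, 5, 6, 7, 8], T = [9]

Max-flow min-cut theorem verified: both equal 12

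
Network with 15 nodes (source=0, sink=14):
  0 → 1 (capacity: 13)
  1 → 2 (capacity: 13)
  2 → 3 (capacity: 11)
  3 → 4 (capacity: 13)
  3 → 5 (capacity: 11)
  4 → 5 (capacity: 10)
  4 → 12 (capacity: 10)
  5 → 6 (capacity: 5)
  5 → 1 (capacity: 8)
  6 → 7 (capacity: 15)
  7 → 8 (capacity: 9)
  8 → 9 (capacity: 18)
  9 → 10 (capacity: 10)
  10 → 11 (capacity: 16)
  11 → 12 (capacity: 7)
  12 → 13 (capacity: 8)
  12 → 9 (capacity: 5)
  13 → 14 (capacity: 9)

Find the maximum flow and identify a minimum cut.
Max flow = 8, Min cut edges: (12,13)

Maximum flow: 8
Minimum cut: (12,13)
Partition: S = [0, 1, 2, 3, 4, 5, 6, 7, 8, 9, 10, 11, 12], T = [13, 14]

Max-flow min-cut theorem verified: both equal 8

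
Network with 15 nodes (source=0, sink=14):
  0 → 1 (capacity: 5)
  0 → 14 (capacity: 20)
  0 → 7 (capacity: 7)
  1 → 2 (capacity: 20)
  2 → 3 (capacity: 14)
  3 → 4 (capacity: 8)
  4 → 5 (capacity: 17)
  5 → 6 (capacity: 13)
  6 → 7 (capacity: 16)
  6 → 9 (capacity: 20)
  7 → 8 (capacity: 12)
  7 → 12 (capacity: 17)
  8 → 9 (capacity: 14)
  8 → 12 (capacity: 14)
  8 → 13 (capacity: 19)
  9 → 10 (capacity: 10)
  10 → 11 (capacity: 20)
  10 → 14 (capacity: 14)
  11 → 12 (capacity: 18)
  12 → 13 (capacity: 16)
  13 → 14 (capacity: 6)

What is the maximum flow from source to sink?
Maximum flow = 32

Max flow: 32

Flow assignment:
  0 → 1: 5/5
  0 → 14: 20/20
  0 → 7: 7/7
  1 → 2: 5/20
  2 → 3: 5/14
  3 → 4: 5/8
  4 → 5: 5/17
  5 → 6: 5/13
  6 → 9: 5/20
  7 → 8: 7/12
  8 → 9: 1/14
  8 → 13: 6/19
  9 → 10: 6/10
  10 → 14: 6/14
  13 → 14: 6/6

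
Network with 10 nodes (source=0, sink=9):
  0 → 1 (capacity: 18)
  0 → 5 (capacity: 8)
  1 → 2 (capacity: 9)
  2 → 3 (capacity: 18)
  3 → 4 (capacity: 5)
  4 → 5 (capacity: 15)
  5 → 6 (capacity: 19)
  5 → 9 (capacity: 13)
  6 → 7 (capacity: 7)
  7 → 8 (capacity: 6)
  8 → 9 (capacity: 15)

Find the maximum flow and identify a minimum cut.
Max flow = 13, Min cut edges: (0,5), (3,4)

Maximum flow: 13
Minimum cut: (0,5), (3,4)
Partition: S = [0, 1, 2, 3], T = [4, 5, 6, 7, 8, 9]

Max-flow min-cut theorem verified: both equal 13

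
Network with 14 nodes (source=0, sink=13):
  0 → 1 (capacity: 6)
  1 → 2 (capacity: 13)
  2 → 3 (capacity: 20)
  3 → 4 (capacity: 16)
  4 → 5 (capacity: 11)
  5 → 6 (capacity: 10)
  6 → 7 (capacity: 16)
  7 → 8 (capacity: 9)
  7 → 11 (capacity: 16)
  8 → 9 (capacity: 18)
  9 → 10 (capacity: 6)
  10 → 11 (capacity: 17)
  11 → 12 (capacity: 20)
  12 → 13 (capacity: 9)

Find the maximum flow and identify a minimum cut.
Max flow = 6, Min cut edges: (0,1)

Maximum flow: 6
Minimum cut: (0,1)
Partition: S = [0], T = [1, 2, 3, 4, 5, 6, 7, 8, 9, 10, 11, 12, 13]

Max-flow min-cut theorem verified: both equal 6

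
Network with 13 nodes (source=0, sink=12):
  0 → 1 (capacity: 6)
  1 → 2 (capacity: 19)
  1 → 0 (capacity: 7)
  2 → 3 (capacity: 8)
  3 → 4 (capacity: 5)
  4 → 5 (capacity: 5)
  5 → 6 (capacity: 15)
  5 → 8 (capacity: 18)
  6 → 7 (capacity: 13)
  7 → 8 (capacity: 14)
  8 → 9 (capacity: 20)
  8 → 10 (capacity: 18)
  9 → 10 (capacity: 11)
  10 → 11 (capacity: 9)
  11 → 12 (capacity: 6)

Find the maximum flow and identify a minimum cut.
Max flow = 5, Min cut edges: (4,5)

Maximum flow: 5
Minimum cut: (4,5)
Partition: S = [0, 1, 2, 3, 4], T = [5, 6, 7, 8, 9, 10, 11, 12]

Max-flow min-cut theorem verified: both equal 5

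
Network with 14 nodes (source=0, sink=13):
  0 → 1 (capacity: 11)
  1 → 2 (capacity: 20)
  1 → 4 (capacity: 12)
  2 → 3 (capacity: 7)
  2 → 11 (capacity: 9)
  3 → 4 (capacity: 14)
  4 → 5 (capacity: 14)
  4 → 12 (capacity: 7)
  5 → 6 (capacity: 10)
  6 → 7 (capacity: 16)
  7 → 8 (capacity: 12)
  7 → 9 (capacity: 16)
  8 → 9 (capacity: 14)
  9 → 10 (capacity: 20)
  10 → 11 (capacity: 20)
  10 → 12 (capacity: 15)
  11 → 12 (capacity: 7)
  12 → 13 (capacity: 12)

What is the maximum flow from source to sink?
Maximum flow = 11

Max flow: 11

Flow assignment:
  0 → 1: 11/11
  1 → 2: 4/20
  1 → 4: 7/12
  2 → 11: 4/9
  4 → 12: 7/7
  11 → 12: 4/7
  12 → 13: 11/12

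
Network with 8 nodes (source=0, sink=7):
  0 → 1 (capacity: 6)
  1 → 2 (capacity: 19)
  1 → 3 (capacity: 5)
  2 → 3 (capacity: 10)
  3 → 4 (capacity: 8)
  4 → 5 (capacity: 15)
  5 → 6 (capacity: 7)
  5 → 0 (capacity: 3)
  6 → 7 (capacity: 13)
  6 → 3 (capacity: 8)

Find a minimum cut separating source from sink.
Min cut value = 6, edges: (0,1)

Min cut value: 6
Partition: S = [0], T = [1, 2, 3, 4, 5, 6, 7]
Cut edges: (0,1)

By max-flow min-cut theorem, max flow = min cut = 6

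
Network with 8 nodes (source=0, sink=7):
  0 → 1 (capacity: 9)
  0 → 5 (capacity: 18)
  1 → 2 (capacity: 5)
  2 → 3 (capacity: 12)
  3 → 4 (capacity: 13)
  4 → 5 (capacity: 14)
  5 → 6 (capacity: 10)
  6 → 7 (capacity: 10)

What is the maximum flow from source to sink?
Maximum flow = 10

Max flow: 10

Flow assignment:
  0 → 1: 5/9
  0 → 5: 5/18
  1 → 2: 5/5
  2 → 3: 5/12
  3 → 4: 5/13
  4 → 5: 5/14
  5 → 6: 10/10
  6 → 7: 10/10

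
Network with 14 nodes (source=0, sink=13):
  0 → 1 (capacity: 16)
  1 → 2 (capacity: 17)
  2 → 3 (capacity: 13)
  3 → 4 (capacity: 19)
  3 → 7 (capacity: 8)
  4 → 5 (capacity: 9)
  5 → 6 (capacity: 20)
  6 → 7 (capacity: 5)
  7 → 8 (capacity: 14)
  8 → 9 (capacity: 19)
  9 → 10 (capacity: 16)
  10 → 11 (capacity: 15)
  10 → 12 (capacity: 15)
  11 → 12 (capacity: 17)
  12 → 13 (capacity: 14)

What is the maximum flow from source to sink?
Maximum flow = 13

Max flow: 13

Flow assignment:
  0 → 1: 13/16
  1 → 2: 13/17
  2 → 3: 13/13
  3 → 4: 5/19
  3 → 7: 8/8
  4 → 5: 5/9
  5 → 6: 5/20
  6 → 7: 5/5
  7 → 8: 13/14
  8 → 9: 13/19
  9 → 10: 13/16
  10 → 12: 13/15
  12 → 13: 13/14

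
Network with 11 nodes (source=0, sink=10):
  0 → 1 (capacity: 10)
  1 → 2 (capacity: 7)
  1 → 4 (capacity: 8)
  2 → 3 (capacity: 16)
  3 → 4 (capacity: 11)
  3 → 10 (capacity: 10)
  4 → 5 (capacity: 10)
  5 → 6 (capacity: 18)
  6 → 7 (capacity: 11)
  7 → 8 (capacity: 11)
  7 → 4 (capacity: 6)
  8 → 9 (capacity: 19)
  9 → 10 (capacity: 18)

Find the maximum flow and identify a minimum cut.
Max flow = 10, Min cut edges: (0,1)

Maximum flow: 10
Minimum cut: (0,1)
Partition: S = [0], T = [1, 2, 3, 4, 5, 6, 7, 8, 9, 10]

Max-flow min-cut theorem verified: both equal 10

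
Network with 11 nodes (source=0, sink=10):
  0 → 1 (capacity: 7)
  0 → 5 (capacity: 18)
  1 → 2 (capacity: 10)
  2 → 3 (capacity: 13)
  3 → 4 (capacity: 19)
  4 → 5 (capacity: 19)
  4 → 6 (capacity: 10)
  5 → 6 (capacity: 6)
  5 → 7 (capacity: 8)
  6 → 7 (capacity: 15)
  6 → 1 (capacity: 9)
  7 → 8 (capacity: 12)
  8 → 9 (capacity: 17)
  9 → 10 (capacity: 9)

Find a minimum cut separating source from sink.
Min cut value = 9, edges: (9,10)

Min cut value: 9
Partition: S = [0, 1, 2, 3, 4, 5, 6, 7, 8, 9], T = [10]
Cut edges: (9,10)

By max-flow min-cut theorem, max flow = min cut = 9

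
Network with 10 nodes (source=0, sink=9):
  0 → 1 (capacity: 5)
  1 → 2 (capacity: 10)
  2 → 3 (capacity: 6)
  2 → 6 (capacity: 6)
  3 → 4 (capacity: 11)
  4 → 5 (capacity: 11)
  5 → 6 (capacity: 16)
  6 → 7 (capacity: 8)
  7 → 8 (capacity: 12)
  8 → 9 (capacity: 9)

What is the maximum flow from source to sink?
Maximum flow = 5

Max flow: 5

Flow assignment:
  0 → 1: 5/5
  1 → 2: 5/10
  2 → 6: 5/6
  6 → 7: 5/8
  7 → 8: 5/12
  8 → 9: 5/9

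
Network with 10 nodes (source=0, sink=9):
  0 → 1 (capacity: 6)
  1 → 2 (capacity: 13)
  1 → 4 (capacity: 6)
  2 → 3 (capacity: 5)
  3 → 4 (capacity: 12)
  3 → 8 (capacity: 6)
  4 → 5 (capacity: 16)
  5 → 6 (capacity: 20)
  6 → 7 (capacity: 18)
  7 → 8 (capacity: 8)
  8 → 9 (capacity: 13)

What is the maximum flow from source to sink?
Maximum flow = 6

Max flow: 6

Flow assignment:
  0 → 1: 6/6
  1 → 2: 5/13
  1 → 4: 1/6
  2 → 3: 5/5
  3 → 8: 5/6
  4 → 5: 1/16
  5 → 6: 1/20
  6 → 7: 1/18
  7 → 8: 1/8
  8 → 9: 6/13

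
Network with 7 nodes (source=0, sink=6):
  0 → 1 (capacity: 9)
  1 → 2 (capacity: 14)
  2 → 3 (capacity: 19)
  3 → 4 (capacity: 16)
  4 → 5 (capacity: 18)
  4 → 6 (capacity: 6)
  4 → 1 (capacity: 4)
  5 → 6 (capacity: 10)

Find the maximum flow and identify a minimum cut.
Max flow = 9, Min cut edges: (0,1)

Maximum flow: 9
Minimum cut: (0,1)
Partition: S = [0], T = [1, 2, 3, 4, 5, 6]

Max-flow min-cut theorem verified: both equal 9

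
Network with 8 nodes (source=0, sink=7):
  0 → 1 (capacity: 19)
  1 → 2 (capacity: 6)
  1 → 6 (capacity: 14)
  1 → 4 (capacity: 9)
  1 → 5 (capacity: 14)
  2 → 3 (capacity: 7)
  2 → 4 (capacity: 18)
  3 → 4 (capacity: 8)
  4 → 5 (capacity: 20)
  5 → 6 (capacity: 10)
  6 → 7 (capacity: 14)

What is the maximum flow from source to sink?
Maximum flow = 14

Max flow: 14

Flow assignment:
  0 → 1: 14/19
  1 → 6: 14/14
  6 → 7: 14/14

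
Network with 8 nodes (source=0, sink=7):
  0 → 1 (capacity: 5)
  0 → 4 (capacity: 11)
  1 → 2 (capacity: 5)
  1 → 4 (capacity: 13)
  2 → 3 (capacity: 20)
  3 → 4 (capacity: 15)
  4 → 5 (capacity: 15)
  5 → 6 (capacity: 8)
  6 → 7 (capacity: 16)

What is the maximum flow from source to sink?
Maximum flow = 8

Max flow: 8

Flow assignment:
  0 → 1: 4/5
  0 → 4: 4/11
  1 → 4: 4/13
  4 → 5: 8/15
  5 → 6: 8/8
  6 → 7: 8/16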